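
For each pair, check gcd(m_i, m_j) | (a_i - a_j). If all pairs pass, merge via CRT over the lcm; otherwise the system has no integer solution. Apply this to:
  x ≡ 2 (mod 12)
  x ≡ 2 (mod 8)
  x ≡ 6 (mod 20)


Moduli 12, 8, 20 are not pairwise coprime, so CRT works modulo lcm(m_i) when all pairwise compatibility conditions hold.
Pairwise compatibility: gcd(m_i, m_j) must divide a_i - a_j for every pair.
Merge one congruence at a time:
  Start: x ≡ 2 (mod 12).
  Combine with x ≡ 2 (mod 8): gcd(12, 8) = 4; 2 - 2 = 0, which IS divisible by 4, so compatible.
    Write x = 2 + 12·t and substitute into x ≡ 2 (mod 8): 12·t ≡ 2 − 2 = 0 (mod 8).
    Divide the congruence (and modulus) by g = 4: 3·t ≡ 0 (mod 2).
    Reduce coefficients mod 2: 1·t ≡ 0 (mod 2).
    So t ≡ 0 (mod 2).
    Then x = 2 + 12·0 = 2, valid modulo lcm(12, 8) = 24: x ≡ 2 (mod 24).
  Combine with x ≡ 6 (mod 20): gcd(24, 20) = 4; 6 - 2 = 4, which IS divisible by 4, so compatible.
    Write x = 2 + 24·t and substitute into x ≡ 6 (mod 20): 24·t ≡ 6 − 2 = 4 (mod 20).
    Divide the congruence (and modulus) by g = 4: 6·t ≡ 1 (mod 5).
    Reduce coefficients mod 5: 1·t ≡ 1 (mod 5).
    So t ≡ 1 (mod 5).
    Then x = 2 + 24·1 = 26, valid modulo lcm(24, 20) = 120: x ≡ 26 (mod 120).
Verify: 26 mod 12 = 2, 26 mod 8 = 2, 26 mod 20 = 6.

x ≡ 26 (mod 120).


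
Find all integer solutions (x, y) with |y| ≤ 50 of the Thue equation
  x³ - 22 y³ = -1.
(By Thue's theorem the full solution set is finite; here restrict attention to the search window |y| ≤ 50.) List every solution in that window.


The equation is x³ - 22y³ = -1. For fixed y, x³ = 22·y³ − 1, so a solution requires the RHS to be a perfect cube.
Strategy: iterate y from -50 to 50, compute RHS = 22·y³ − 1, and check whether it is a (positive or negative) perfect cube.
Check small values of y:
  y = 0: RHS = -1 = (-1)³ ⇒ x = -1 works.
  y = 1: RHS = 21 is not a perfect cube.
  y = -1: RHS = -23 is not a perfect cube.
  y = 2: RHS = 175 is not a perfect cube.
  y = -2: RHS = -177 is not a perfect cube.
  y = 3: RHS = 593 is not a perfect cube.
  y = -3: RHS = -595 is not a perfect cube.
Continuing the search up to |y| = 50 finds no further solutions beyond those listed.
Collected solutions: (-1, 0).

Solutions (with |y| ≤ 50): (-1, 0).


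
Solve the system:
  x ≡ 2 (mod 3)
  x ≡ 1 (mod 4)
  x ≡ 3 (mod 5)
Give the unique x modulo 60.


Moduli 3, 4, 5 are pairwise coprime; by CRT there is a unique solution modulo M = 3 · 4 · 5 = 60.
Solve pairwise, accumulating the modulus:
  Start with x ≡ 2 (mod 3).
  Combine with x ≡ 1 (mod 4): since gcd(3, 4) = 1, we get a unique residue mod 12.
    Write x = 2 + 3·t and substitute into x ≡ 1 (mod 4): 3·t ≡ 1 − 2 = -1 (mod 4).
    Reduce coefficients mod 4: 3·t ≡ 3 (mod 4).
    The inverse of 3 mod 4 is 3 (since 3·3 = 9 = 2·4 + 1), so t ≡ 3·3 = 9 ≡ 1 (mod 4).
    Then x = 2 + 3·1 = 5, valid modulo lcm(3, 4) = 12: x ≡ 5 (mod 12).
  Combine with x ≡ 3 (mod 5): since gcd(12, 5) = 1, we get a unique residue mod 60.
    Write x = 5 + 12·t and substitute into x ≡ 3 (mod 5): 12·t ≡ 3 − 5 = -2 (mod 5).
    Reduce coefficients mod 5: 2·t ≡ 3 (mod 5).
    The inverse of 2 mod 5 is 3 (since 2·3 = 6 = 1·5 + 1), so t ≡ 3·3 = 9 ≡ 4 (mod 5).
    Then x = 5 + 12·4 = 53, valid modulo lcm(12, 5) = 60: x ≡ 53 (mod 60).
Verify: 53 mod 3 = 2 ✓, 53 mod 4 = 1 ✓, 53 mod 5 = 3 ✓.

x ≡ 53 (mod 60).


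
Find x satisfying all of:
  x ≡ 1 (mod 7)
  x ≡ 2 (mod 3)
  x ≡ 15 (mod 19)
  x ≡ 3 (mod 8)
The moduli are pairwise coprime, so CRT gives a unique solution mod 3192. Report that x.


Product of moduli M = 7 · 3 · 19 · 8 = 3192.
Merge one congruence at a time:
  Start: x ≡ 1 (mod 7).
  Combine with x ≡ 2 (mod 3); new modulus lcm = 21.
    Write x = 1 + 7·t and substitute into x ≡ 2 (mod 3): 7·t ≡ 2 − 1 = 1 (mod 3).
    Reduce coefficients mod 3: 1·t ≡ 1 (mod 3).
    So t ≡ 1 (mod 3).
    Then x = 1 + 7·1 = 8, valid modulo lcm(7, 3) = 21: x ≡ 8 (mod 21).
  Combine with x ≡ 15 (mod 19); new modulus lcm = 399.
    Write x = 8 + 21·t and substitute into x ≡ 15 (mod 19): 21·t ≡ 15 − 8 = 7 (mod 19).
    Reduce coefficients mod 19: 2·t ≡ 7 (mod 19).
    The inverse of 2 mod 19 is 10 (since 2·10 = 20 = 1·19 + 1), so t ≡ 10·7 = 70 ≡ 13 (mod 19).
    Then x = 8 + 21·13 = 281, valid modulo lcm(21, 19) = 399: x ≡ 281 (mod 399).
  Combine with x ≡ 3 (mod 8); new modulus lcm = 3192.
    Write x = 281 + 399·t and substitute into x ≡ 3 (mod 8): 399·t ≡ 3 − 281 = -278 (mod 8).
    Reduce coefficients mod 8: 7·t ≡ 2 (mod 8).
    The inverse of 7 mod 8 is 7 (since 7·7 = 49 = 6·8 + 1), so t ≡ 7·2 = 14 ≡ 6 (mod 8).
    Then x = 281 + 399·6 = 2675, valid modulo lcm(399, 8) = 3192: x ≡ 2675 (mod 3192).
Verify against each original: 2675 mod 7 = 1, 2675 mod 3 = 2, 2675 mod 19 = 15, 2675 mod 8 = 3.

x ≡ 2675 (mod 3192).


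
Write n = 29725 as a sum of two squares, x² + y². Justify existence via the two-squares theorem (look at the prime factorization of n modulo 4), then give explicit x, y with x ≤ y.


Step 1: Factor n = 29725 = 5^2 · 29 · 41.
Step 2: Check the mod-4 condition on each prime factor: 5 ≡ 1 (mod 4), exponent 2; 29 ≡ 1 (mod 4), exponent 1; 41 ≡ 1 (mod 4), exponent 1.
All primes ≡ 3 (mod 4) appear to even exponent (or don't appear), so by the two-squares theorem n IS expressible as a sum of two squares.
Step 3: Build a representation. Group n = k² · m with k = 5 and m = 29 · 41 = 1189 (a product of primes ≡ 1 (mod 4)); a representation of m scales to one of n via (k·x)² + (k·y)² = k²(x² + y²). Each prime p ≡ 1 (mod 4) is itself a sum of two squares; find a² by testing p − a² for a perfect square:
  29: 29 − 1² = 28, 29 − 2² = 25 = 5² ⇒ 29 = 2² + 5².
  41: 41 − 1² = 40, 41 − 2² = 37, 41 − 3² = 32, 41 − 4² = 25 = 5² ⇒ 41 = 4² + 5².
  Combine using the Brahmagupta–Fibonacci identity (a² + b²)(c² + d²) = (ac − bd)² + (ad + bc)² = (ac + bd)² + (ad − bc)²:
  29 · 41 = 1189: from (2² + 5²)(4² + 5²), take (2·4 − 5·5, 2·5 + 5·4) = (8 − 25, 10 + 20) = (-17, 30); dropping signs (only squares matter) gives (17, 30); check 17² + 30² = 289 + 900 = 1189 ✓.
  Scale by k = 5: (5·17, 5·30) = (85, 150).
Step 4: Order so x ≤ y and verify: 85² + 150² = 7225 + 22500 = 29725 = n. ✓

n = 29725 = 85² + 150² (one valid representation with x ≤ y).


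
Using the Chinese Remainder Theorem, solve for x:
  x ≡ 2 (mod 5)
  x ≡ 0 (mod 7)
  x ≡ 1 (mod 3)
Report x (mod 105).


Moduli 5, 7, 3 are pairwise coprime; by CRT there is a unique solution modulo M = 5 · 7 · 3 = 105.
Solve pairwise, accumulating the modulus:
  Start with x ≡ 2 (mod 5).
  Combine with x ≡ 0 (mod 7): since gcd(5, 7) = 1, we get a unique residue mod 35.
    Write x = 2 + 5·t and substitute into x ≡ 0 (mod 7): 5·t ≡ 0 − 2 = -2 (mod 7).
    Reduce coefficients mod 7: 5·t ≡ 5 (mod 7).
    The inverse of 5 mod 7 is 3 (since 5·3 = 15 = 2·7 + 1), so t ≡ 3·5 = 15 ≡ 1 (mod 7).
    Then x = 2 + 5·1 = 7, valid modulo lcm(5, 7) = 35: x ≡ 7 (mod 35).
  Combine with x ≡ 1 (mod 3): since gcd(35, 3) = 1, we get a unique residue mod 105.
    Write x = 7 + 35·t and substitute into x ≡ 1 (mod 3): 35·t ≡ 1 − 7 = -6 (mod 3).
    Reduce coefficients mod 3: 2·t ≡ 0 (mod 3).
    The inverse of 2 mod 3 is 2 (since 2·2 = 4 = 1·3 + 1), so t ≡ 2·0 = 0 ≡ 0 (mod 3).
    Then x = 7 + 35·0 = 7, valid modulo lcm(35, 3) = 105: x ≡ 7 (mod 105).
Verify: 7 mod 5 = 2 ✓, 7 mod 7 = 0 ✓, 7 mod 3 = 1 ✓.

x ≡ 7 (mod 105).


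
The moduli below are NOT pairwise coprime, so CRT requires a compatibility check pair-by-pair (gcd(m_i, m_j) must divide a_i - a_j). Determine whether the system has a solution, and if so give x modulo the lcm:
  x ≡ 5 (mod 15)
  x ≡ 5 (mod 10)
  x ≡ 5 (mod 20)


Moduli 15, 10, 20 are not pairwise coprime, so CRT works modulo lcm(m_i) when all pairwise compatibility conditions hold.
Pairwise compatibility: gcd(m_i, m_j) must divide a_i - a_j for every pair.
Merge one congruence at a time:
  Start: x ≡ 5 (mod 15).
  Combine with x ≡ 5 (mod 10): gcd(15, 10) = 5; 5 - 5 = 0, which IS divisible by 5, so compatible.
    Write x = 5 + 15·t and substitute into x ≡ 5 (mod 10): 15·t ≡ 5 − 5 = 0 (mod 10).
    Divide the congruence (and modulus) by g = 5: 3·t ≡ 0 (mod 2).
    Reduce coefficients mod 2: 1·t ≡ 0 (mod 2).
    So t ≡ 0 (mod 2).
    Then x = 5 + 15·0 = 5, valid modulo lcm(15, 10) = 30: x ≡ 5 (mod 30).
  Combine with x ≡ 5 (mod 20): gcd(30, 20) = 10; 5 - 5 = 0, which IS divisible by 10, so compatible.
    Write x = 5 + 30·t and substitute into x ≡ 5 (mod 20): 30·t ≡ 5 − 5 = 0 (mod 20).
    Divide the congruence (and modulus) by g = 10: 3·t ≡ 0 (mod 2).
    Reduce coefficients mod 2: 1·t ≡ 0 (mod 2).
    So t ≡ 0 (mod 2).
    Then x = 5 + 30·0 = 5, valid modulo lcm(30, 20) = 60: x ≡ 5 (mod 60).
Verify: 5 mod 15 = 5, 5 mod 10 = 5, 5 mod 20 = 5.

x ≡ 5 (mod 60).


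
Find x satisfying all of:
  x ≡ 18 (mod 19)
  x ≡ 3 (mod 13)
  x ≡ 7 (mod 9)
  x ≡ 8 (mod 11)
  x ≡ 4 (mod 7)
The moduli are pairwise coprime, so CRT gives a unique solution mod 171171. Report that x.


Product of moduli M = 19 · 13 · 9 · 11 · 7 = 171171.
Merge one congruence at a time:
  Start: x ≡ 18 (mod 19).
  Combine with x ≡ 3 (mod 13); new modulus lcm = 247.
    Write x = 18 + 19·t and substitute into x ≡ 3 (mod 13): 19·t ≡ 3 − 18 = -15 (mod 13).
    Reduce coefficients mod 13: 6·t ≡ 11 (mod 13).
    The inverse of 6 mod 13 is 11 (since 6·11 = 66 = 5·13 + 1), so t ≡ 11·11 = 121 ≡ 4 (mod 13).
    Then x = 18 + 19·4 = 94, valid modulo lcm(19, 13) = 247: x ≡ 94 (mod 247).
  Combine with x ≡ 7 (mod 9); new modulus lcm = 2223.
    Write x = 94 + 247·t and substitute into x ≡ 7 (mod 9): 247·t ≡ 7 − 94 = -87 (mod 9).
    Reduce coefficients mod 9: 4·t ≡ 3 (mod 9).
    The inverse of 4 mod 9 is 7 (since 4·7 = 28 = 3·9 + 1), so t ≡ 7·3 = 21 ≡ 3 (mod 9).
    Then x = 94 + 247·3 = 835, valid modulo lcm(247, 9) = 2223: x ≡ 835 (mod 2223).
  Combine with x ≡ 8 (mod 11); new modulus lcm = 24453.
    Write x = 835 + 2223·t and substitute into x ≡ 8 (mod 11): 2223·t ≡ 8 − 835 = -827 (mod 11).
    Reduce coefficients mod 11: 1·t ≡ 9 (mod 11).
    So t ≡ 9 (mod 11).
    Then x = 835 + 2223·9 = 20842, valid modulo lcm(2223, 11) = 24453: x ≡ 20842 (mod 24453).
  Combine with x ≡ 4 (mod 7); new modulus lcm = 171171.
    Write x = 20842 + 24453·t and substitute into x ≡ 4 (mod 7): 24453·t ≡ 4 − 20842 = -20838 (mod 7).
    Reduce coefficients mod 7: 2·t ≡ 1 (mod 7).
    The inverse of 2 mod 7 is 4 (since 2·4 = 8 = 1·7 + 1), so t ≡ 4·1 = 4 ≡ 4 (mod 7).
    Then x = 20842 + 24453·4 = 118654, valid modulo lcm(24453, 7) = 171171: x ≡ 118654 (mod 171171).
Verify against each original: 118654 mod 19 = 18, 118654 mod 13 = 3, 118654 mod 9 = 7, 118654 mod 11 = 8, 118654 mod 7 = 4.

x ≡ 118654 (mod 171171).


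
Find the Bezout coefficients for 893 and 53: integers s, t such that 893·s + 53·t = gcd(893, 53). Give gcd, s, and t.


Euclidean algorithm on (893, 53) — divide until remainder is 0:
  893 = 16 · 53 + 45
  53 = 1 · 45 + 8
  45 = 5 · 8 + 5
  8 = 1 · 5 + 3
  5 = 1 · 3 + 2
  3 = 1 · 2 + 1
  2 = 2 · 1 + 0
gcd(893, 53) = 1.
Track Bezout coefficients alongside the remainders: start with r₀ = 893 = a·1 + b·0 (s = 1, t = 0) and r₁ = 53 = a·0 + b·1 (s = 0, t = 1); each new remainder r_{k+1} = r_{k-1} − q_k·r_k inherits s_{k+1} = s_{k-1} − q_k·s_k, t_{k+1} = t_{k-1} − q_k·t_k, so r_k = a·s_k + b·t_k at every step:
  q = 16: r = 45, s = 1 − 16·0 = 1, t = 0 − 16·1 = -16  (check: 893·1 + 53·(-16) = 45)
  q = 1: r = 8, s = 0 − 1·1 = -1, t = 1 − 1·(-16) = 17  (check: 893·(-1) + 53·17 = 8)
  q = 5: r = 5, s = 1 − 5·(-1) = 6, t = -16 − 5·17 = -101  (check: 893·6 + 53·(-101) = 5)
  q = 1: r = 3, s = -1 − 1·6 = -7, t = 17 − 1·(-101) = 118  (check: 893·(-7) + 53·118 = 3)
  q = 1: r = 2, s = 6 − 1·(-7) = 13, t = -101 − 1·118 = -219  (check: 893·13 + 53·(-219) = 2)
  q = 1: r = 1, s = -7 − 1·13 = -20, t = 118 − 1·(-219) = 337  (check: 893·(-20) + 53·337 = 1)
The row with r = 1 (the gcd) gives the Bezout coefficients s = -20, t = 337.
Result: 893 · (-20) + 53 · (337) = 1.

gcd(893, 53) = 1; s = -20, t = 337 (check: 893·(-20) + 53·337 = 1).


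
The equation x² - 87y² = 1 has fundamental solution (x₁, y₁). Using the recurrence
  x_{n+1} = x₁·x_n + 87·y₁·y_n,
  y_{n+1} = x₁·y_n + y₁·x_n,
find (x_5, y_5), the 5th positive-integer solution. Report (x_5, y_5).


Step 1: Find the fundamental solution (x₁, y₁) of x² - 87y² = 1.
  Expand √87 as a continued fraction. a₀ = ⌊√87⌋ = 9; iterate m_{k+1} = d_k·a_k − m_k, d_{k+1} = (87 − m_{k+1}²)/d_k, a_{k+1} = ⌊(a₀ + m_{k+1})/d_{k+1}⌋ (starting m₀ = 0, d₀ = 1), with convergents p_k = a_k·p_{k-1} + p_{k-2}, q_k = a_k·q_{k-1} + q_{k-2} (p₋₁ = 1, q₋₁ = 0):
  k = 0: a₀ = 9; p₀/q₀ = 9/1; p₀² − 87·q₀² = 81 − 87 = -6.
  k = 1: m = 9, d = 6, a = ⌊(9 + 9)/6⌋ = 3; p/q = (3·9 + 1)/(3·1 + 0) = 28/3; p² − 87·q² = 784 − 783 = 1.
  The first convergent with p² − 87·q² = 1 gives the fundamental solution (x₁, y₁) = (28, 3).
Step 2: Apply the recurrence (x_{n+1}, y_{n+1}) = (x₁x_n + 87y₁y_n, x₁y_n + y₁x_n) repeatedly.
  From (x_1, y_1) = (28, 3): x_2 = 28·28 + 87·3·3 = 1567; y_2 = 28·3 + 3·28 = 168.
  From (x_2, y_2) = (1567, 168): x_3 = 28·1567 + 87·3·168 = 87724; y_3 = 28·168 + 3·1567 = 9405.
  From (x_3, y_3) = (87724, 9405): x_4 = 28·87724 + 87·3·9405 = 4910977; y_4 = 28·9405 + 3·87724 = 526512.
  From (x_4, y_4) = (4910977, 526512): x_5 = 28·4910977 + 87·3·526512 = 274926988; y_5 = 28·526512 + 3·4910977 = 29475267.
Step 3: Verify x_5² - 87·y_5² = 75584848730752144 - 75584848730752143 = 1 (should be 1). ✓

(x_1, y_1) = (28, 3); (x_5, y_5) = (274926988, 29475267).


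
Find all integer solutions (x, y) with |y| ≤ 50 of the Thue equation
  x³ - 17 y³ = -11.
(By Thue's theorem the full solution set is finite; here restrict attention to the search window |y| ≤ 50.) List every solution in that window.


The equation is x³ - 17y³ = -11. For fixed y, x³ = 17·y³ − 11, so a solution requires the RHS to be a perfect cube.
Strategy: iterate y from -50 to 50, compute RHS = 17·y³ − 11, and check whether it is a (positive or negative) perfect cube.
Check small values of y:
  y = 0: RHS = -11 is not a perfect cube.
  y = 1: RHS = 6 is not a perfect cube.
  y = -1: RHS = -28 is not a perfect cube.
  y = 2: RHS = 125 = (5)³ ⇒ x = 5 works.
  y = -2: RHS = -147 is not a perfect cube.
  y = 3: RHS = 448 is not a perfect cube.
  y = -3: RHS = -470 is not a perfect cube.
Continuing the search up to |y| = 50 finds no further solutions beyond those listed.
Collected solutions: (5, 2).

Solutions (with |y| ≤ 50): (5, 2).


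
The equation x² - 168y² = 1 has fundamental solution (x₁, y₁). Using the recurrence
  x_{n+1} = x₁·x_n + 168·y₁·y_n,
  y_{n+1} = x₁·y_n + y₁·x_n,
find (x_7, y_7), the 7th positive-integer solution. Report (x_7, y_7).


Step 1: Find the fundamental solution (x₁, y₁) of x² - 168y² = 1.
  Expand √168 as a continued fraction. a₀ = ⌊√168⌋ = 12; iterate m_{k+1} = d_k·a_k − m_k, d_{k+1} = (168 − m_{k+1}²)/d_k, a_{k+1} = ⌊(a₀ + m_{k+1})/d_{k+1}⌋ (starting m₀ = 0, d₀ = 1), with convergents p_k = a_k·p_{k-1} + p_{k-2}, q_k = a_k·q_{k-1} + q_{k-2} (p₋₁ = 1, q₋₁ = 0):
  k = 0: a₀ = 12; p₀/q₀ = 12/1; p₀² − 168·q₀² = 144 − 168 = -24.
  k = 1: m = 12, d = 24, a = ⌊(12 + 12)/24⌋ = 1; p/q = (1·12 + 1)/(1·1 + 0) = 13/1; p² − 168·q² = 169 − 168 = 1.
  The first convergent with p² − 168·q² = 1 gives the fundamental solution (x₁, y₁) = (13, 1).
Step 2: Apply the recurrence (x_{n+1}, y_{n+1}) = (x₁x_n + 168y₁y_n, x₁y_n + y₁x_n) repeatedly.
  From (x_1, y_1) = (13, 1): x_2 = 13·13 + 168·1·1 = 337; y_2 = 13·1 + 1·13 = 26.
  From (x_2, y_2) = (337, 26): x_3 = 13·337 + 168·1·26 = 8749; y_3 = 13·26 + 1·337 = 675.
  From (x_3, y_3) = (8749, 675): x_4 = 13·8749 + 168·1·675 = 227137; y_4 = 13·675 + 1·8749 = 17524.
  From (x_4, y_4) = (227137, 17524): x_5 = 13·227137 + 168·1·17524 = 5896813; y_5 = 13·17524 + 1·227137 = 454949.
  From (x_5, y_5) = (5896813, 454949): x_6 = 13·5896813 + 168·1·454949 = 153090001; y_6 = 13·454949 + 1·5896813 = 11811150.
  From (x_6, y_6) = (153090001, 11811150): x_7 = 13·153090001 + 168·1·11811150 = 3974443213; y_7 = 13·11811150 + 1·153090001 = 306634951.
Step 3: Verify x_7² - 168·y_7² = 15796198853361763369 - 15796198853361763368 = 1 (should be 1). ✓

(x_1, y_1) = (13, 1); (x_7, y_7) = (3974443213, 306634951).


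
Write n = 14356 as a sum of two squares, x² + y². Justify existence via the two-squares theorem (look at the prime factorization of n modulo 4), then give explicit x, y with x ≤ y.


Step 1: Factor n = 14356 = 2^2 · 37 · 97.
Step 2: Check the mod-4 condition on each prime factor: 2 = 2 (special); 37 ≡ 1 (mod 4), exponent 1; 97 ≡ 1 (mod 4), exponent 1.
All primes ≡ 3 (mod 4) appear to even exponent (or don't appear), so by the two-squares theorem n IS expressible as a sum of two squares.
Step 3: Build a representation. Group n = k² · m with k = 2 and m = 37 · 97 = 3589 (a product of primes ≡ 1 (mod 4)); a representation of m scales to one of n via (k·x)² + (k·y)² = k²(x² + y²). Each prime p ≡ 1 (mod 4) is itself a sum of two squares; find a² by testing p − a² for a perfect square:
  37: 37 − 1² = 36 = 6² ⇒ 37 = 1² + 6².
  97: 97 − 1² = 96, 97 − 2² = 93, 97 − 3² = 88, 97 − 4² = 81 = 9² ⇒ 97 = 4² + 9².
  Combine using the Brahmagupta–Fibonacci identity (a² + b²)(c² + d²) = (ac − bd)² + (ad + bc)² = (ac + bd)² + (ad − bc)²:
  37 · 97 = 3589: from (1² + 6²)(4² + 9²), take (1·4 − 6·9, 1·9 + 6·4) = (4 − 54, 9 + 24) = (-50, 33); dropping signs (only squares matter) gives (50, 33); check 50² + 33² = 2500 + 1089 = 3589 ✓.
  Scale by k = 2: (2·50, 2·33) = (100, 66).
Step 4: Order so x ≤ y and verify: 66² + 100² = 4356 + 10000 = 14356 = n. ✓

n = 14356 = 66² + 100² (one valid representation with x ≤ y).


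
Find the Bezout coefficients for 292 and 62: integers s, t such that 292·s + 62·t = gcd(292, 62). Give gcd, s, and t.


Euclidean algorithm on (292, 62) — divide until remainder is 0:
  292 = 4 · 62 + 44
  62 = 1 · 44 + 18
  44 = 2 · 18 + 8
  18 = 2 · 8 + 2
  8 = 4 · 2 + 0
gcd(292, 62) = 2.
Track Bezout coefficients alongside the remainders: start with r₀ = 292 = a·1 + b·0 (s = 1, t = 0) and r₁ = 62 = a·0 + b·1 (s = 0, t = 1); each new remainder r_{k+1} = r_{k-1} − q_k·r_k inherits s_{k+1} = s_{k-1} − q_k·s_k, t_{k+1} = t_{k-1} − q_k·t_k, so r_k = a·s_k + b·t_k at every step:
  q = 4: r = 44, s = 1 − 4·0 = 1, t = 0 − 4·1 = -4  (check: 292·1 + 62·(-4) = 44)
  q = 1: r = 18, s = 0 − 1·1 = -1, t = 1 − 1·(-4) = 5  (check: 292·(-1) + 62·5 = 18)
  q = 2: r = 8, s = 1 − 2·(-1) = 3, t = -4 − 2·5 = -14  (check: 292·3 + 62·(-14) = 8)
  q = 2: r = 2, s = -1 − 2·3 = -7, t = 5 − 2·(-14) = 33  (check: 292·(-7) + 62·33 = 2)
The row with r = 2 (the gcd) gives the Bezout coefficients s = -7, t = 33.
Result: 292 · (-7) + 62 · (33) = 2.

gcd(292, 62) = 2; s = -7, t = 33 (check: 292·(-7) + 62·33 = 2).


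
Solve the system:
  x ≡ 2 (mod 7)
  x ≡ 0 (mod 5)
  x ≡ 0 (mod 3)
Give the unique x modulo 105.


Moduli 7, 5, 3 are pairwise coprime; by CRT there is a unique solution modulo M = 7 · 5 · 3 = 105.
Solve pairwise, accumulating the modulus:
  Start with x ≡ 2 (mod 7).
  Combine with x ≡ 0 (mod 5): since gcd(7, 5) = 1, we get a unique residue mod 35.
    Write x = 2 + 7·t and substitute into x ≡ 0 (mod 5): 7·t ≡ 0 − 2 = -2 (mod 5).
    Reduce coefficients mod 5: 2·t ≡ 3 (mod 5).
    The inverse of 2 mod 5 is 3 (since 2·3 = 6 = 1·5 + 1), so t ≡ 3·3 = 9 ≡ 4 (mod 5).
    Then x = 2 + 7·4 = 30, valid modulo lcm(7, 5) = 35: x ≡ 30 (mod 35).
  Combine with x ≡ 0 (mod 3): since gcd(35, 3) = 1, we get a unique residue mod 105.
    Write x = 30 + 35·t and substitute into x ≡ 0 (mod 3): 35·t ≡ 0 − 30 = -30 (mod 3).
    Reduce coefficients mod 3: 2·t ≡ 0 (mod 3).
    The inverse of 2 mod 3 is 2 (since 2·2 = 4 = 1·3 + 1), so t ≡ 2·0 = 0 ≡ 0 (mod 3).
    Then x = 30 + 35·0 = 30, valid modulo lcm(35, 3) = 105: x ≡ 30 (mod 105).
Verify: 30 mod 7 = 2 ✓, 30 mod 5 = 0 ✓, 30 mod 3 = 0 ✓.

x ≡ 30 (mod 105).


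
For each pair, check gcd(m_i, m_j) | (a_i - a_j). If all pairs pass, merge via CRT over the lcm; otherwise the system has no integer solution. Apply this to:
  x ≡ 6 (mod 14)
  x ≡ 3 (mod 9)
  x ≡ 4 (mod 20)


Moduli 14, 9, 20 are not pairwise coprime, so CRT works modulo lcm(m_i) when all pairwise compatibility conditions hold.
Pairwise compatibility: gcd(m_i, m_j) must divide a_i - a_j for every pair.
Merge one congruence at a time:
  Start: x ≡ 6 (mod 14).
  Combine with x ≡ 3 (mod 9): gcd(14, 9) = 1; 3 - 6 = -3, which IS divisible by 1, so compatible.
    Write x = 6 + 14·t and substitute into x ≡ 3 (mod 9): 14·t ≡ 3 − 6 = -3 (mod 9).
    Reduce coefficients mod 9: 5·t ≡ 6 (mod 9).
    The inverse of 5 mod 9 is 2 (since 5·2 = 10 = 1·9 + 1), so t ≡ 2·6 = 12 ≡ 3 (mod 9).
    Then x = 6 + 14·3 = 48, valid modulo lcm(14, 9) = 126: x ≡ 48 (mod 126).
  Combine with x ≡ 4 (mod 20): gcd(126, 20) = 2; 4 - 48 = -44, which IS divisible by 2, so compatible.
    Write x = 48 + 126·t and substitute into x ≡ 4 (mod 20): 126·t ≡ 4 − 48 = -44 (mod 20).
    Divide the congruence (and modulus) by g = 2: 63·t ≡ -22 (mod 10).
    Reduce coefficients mod 10: 3·t ≡ 8 (mod 10).
    The inverse of 3 mod 10 is 7 (since 3·7 = 21 = 2·10 + 1), so t ≡ 7·8 = 56 ≡ 6 (mod 10).
    Then x = 48 + 126·6 = 804, valid modulo lcm(126, 20) = 1260: x ≡ 804 (mod 1260).
Verify: 804 mod 14 = 6, 804 mod 9 = 3, 804 mod 20 = 4.

x ≡ 804 (mod 1260).


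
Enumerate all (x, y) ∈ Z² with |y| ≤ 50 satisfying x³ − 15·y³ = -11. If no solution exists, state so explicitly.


The equation is x³ - 15y³ = -11. For fixed y, x³ = 15·y³ − 11, so a solution requires the RHS to be a perfect cube.
Strategy: iterate y from -50 to 50, compute RHS = 15·y³ − 11, and check whether it is a (positive or negative) perfect cube.
Check small values of y:
  y = 0: RHS = -11 is not a perfect cube.
  y = 1: RHS = 4 is not a perfect cube.
  y = -1: RHS = -26 is not a perfect cube.
  y = 2: RHS = 109 is not a perfect cube.
  y = -2: RHS = -131 is not a perfect cube.
  y = 3: RHS = 394 is not a perfect cube.
  y = -3: RHS = -416 is not a perfect cube.
Continuing the search up to |y| = 50 finds no solutions either.
No (x, y) in the scanned range satisfies the equation.

No integer solutions with |y| ≤ 50.


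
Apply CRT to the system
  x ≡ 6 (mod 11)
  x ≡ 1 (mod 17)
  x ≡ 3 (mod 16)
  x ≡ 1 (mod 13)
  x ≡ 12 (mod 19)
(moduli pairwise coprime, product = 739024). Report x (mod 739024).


Product of moduli M = 11 · 17 · 16 · 13 · 19 = 739024.
Merge one congruence at a time:
  Start: x ≡ 6 (mod 11).
  Combine with x ≡ 1 (mod 17); new modulus lcm = 187.
    Write x = 6 + 11·t and substitute into x ≡ 1 (mod 17): 11·t ≡ 1 − 6 = -5 (mod 17).
    Reduce coefficients mod 17: 11·t ≡ 12 (mod 17).
    The inverse of 11 mod 17 is 14 (since 11·14 = 154 = 9·17 + 1), so t ≡ 14·12 = 168 ≡ 15 (mod 17).
    Then x = 6 + 11·15 = 171, valid modulo lcm(11, 17) = 187: x ≡ 171 (mod 187).
  Combine with x ≡ 3 (mod 16); new modulus lcm = 2992.
    Write x = 171 + 187·t and substitute into x ≡ 3 (mod 16): 187·t ≡ 3 − 171 = -168 (mod 16).
    Reduce coefficients mod 16: 11·t ≡ 8 (mod 16).
    The inverse of 11 mod 16 is 3 (since 11·3 = 33 = 2·16 + 1), so t ≡ 3·8 = 24 ≡ 8 (mod 16).
    Then x = 171 + 187·8 = 1667, valid modulo lcm(187, 16) = 2992: x ≡ 1667 (mod 2992).
  Combine with x ≡ 1 (mod 13); new modulus lcm = 38896.
    Write x = 1667 + 2992·t and substitute into x ≡ 1 (mod 13): 2992·t ≡ 1 − 1667 = -1666 (mod 13).
    Reduce coefficients mod 13: 2·t ≡ 11 (mod 13).
    The inverse of 2 mod 13 is 7 (since 2·7 = 14 = 1·13 + 1), so t ≡ 7·11 = 77 ≡ 12 (mod 13).
    Then x = 1667 + 2992·12 = 37571, valid modulo lcm(2992, 13) = 38896: x ≡ 37571 (mod 38896).
  Combine with x ≡ 12 (mod 19); new modulus lcm = 739024.
    Write x = 37571 + 38896·t and substitute into x ≡ 12 (mod 19): 38896·t ≡ 12 − 37571 = -37559 (mod 19).
    Reduce coefficients mod 19: 3·t ≡ 4 (mod 19).
    The inverse of 3 mod 19 is 13 (since 3·13 = 39 = 2·19 + 1), so t ≡ 13·4 = 52 ≡ 14 (mod 19).
    Then x = 37571 + 38896·14 = 582115, valid modulo lcm(38896, 19) = 739024: x ≡ 582115 (mod 739024).
Verify against each original: 582115 mod 11 = 6, 582115 mod 17 = 1, 582115 mod 16 = 3, 582115 mod 13 = 1, 582115 mod 19 = 12.

x ≡ 582115 (mod 739024).


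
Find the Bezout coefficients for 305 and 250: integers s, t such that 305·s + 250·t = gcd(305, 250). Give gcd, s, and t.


Euclidean algorithm on (305, 250) — divide until remainder is 0:
  305 = 1 · 250 + 55
  250 = 4 · 55 + 30
  55 = 1 · 30 + 25
  30 = 1 · 25 + 5
  25 = 5 · 5 + 0
gcd(305, 250) = 5.
Track Bezout coefficients alongside the remainders: start with r₀ = 305 = a·1 + b·0 (s = 1, t = 0) and r₁ = 250 = a·0 + b·1 (s = 0, t = 1); each new remainder r_{k+1} = r_{k-1} − q_k·r_k inherits s_{k+1} = s_{k-1} − q_k·s_k, t_{k+1} = t_{k-1} − q_k·t_k, so r_k = a·s_k + b·t_k at every step:
  q = 1: r = 55, s = 1 − 1·0 = 1, t = 0 − 1·1 = -1  (check: 305·1 + 250·(-1) = 55)
  q = 4: r = 30, s = 0 − 4·1 = -4, t = 1 − 4·(-1) = 5  (check: 305·(-4) + 250·5 = 30)
  q = 1: r = 25, s = 1 − 1·(-4) = 5, t = -1 − 1·5 = -6  (check: 305·5 + 250·(-6) = 25)
  q = 1: r = 5, s = -4 − 1·5 = -9, t = 5 − 1·(-6) = 11  (check: 305·(-9) + 250·11 = 5)
The row with r = 5 (the gcd) gives the Bezout coefficients s = -9, t = 11.
Result: 305 · (-9) + 250 · (11) = 5.

gcd(305, 250) = 5; s = -9, t = 11 (check: 305·(-9) + 250·11 = 5).


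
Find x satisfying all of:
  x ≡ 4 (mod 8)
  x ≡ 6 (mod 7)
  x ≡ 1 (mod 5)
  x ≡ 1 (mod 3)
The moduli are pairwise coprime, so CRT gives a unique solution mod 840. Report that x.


Product of moduli M = 8 · 7 · 5 · 3 = 840.
Merge one congruence at a time:
  Start: x ≡ 4 (mod 8).
  Combine with x ≡ 6 (mod 7); new modulus lcm = 56.
    Write x = 4 + 8·t and substitute into x ≡ 6 (mod 7): 8·t ≡ 6 − 4 = 2 (mod 7).
    Reduce coefficients mod 7: 1·t ≡ 2 (mod 7).
    So t ≡ 2 (mod 7).
    Then x = 4 + 8·2 = 20, valid modulo lcm(8, 7) = 56: x ≡ 20 (mod 56).
  Combine with x ≡ 1 (mod 5); new modulus lcm = 280.
    Write x = 20 + 56·t and substitute into x ≡ 1 (mod 5): 56·t ≡ 1 − 20 = -19 (mod 5).
    Reduce coefficients mod 5: 1·t ≡ 1 (mod 5).
    So t ≡ 1 (mod 5).
    Then x = 20 + 56·1 = 76, valid modulo lcm(56, 5) = 280: x ≡ 76 (mod 280).
  Combine with x ≡ 1 (mod 3); new modulus lcm = 840.
    Write x = 76 + 280·t and substitute into x ≡ 1 (mod 3): 280·t ≡ 1 − 76 = -75 (mod 3).
    Reduce coefficients mod 3: 1·t ≡ 0 (mod 3).
    So t ≡ 0 (mod 3).
    Then x = 76 + 280·0 = 76, valid modulo lcm(280, 3) = 840: x ≡ 76 (mod 840).
Verify against each original: 76 mod 8 = 4, 76 mod 7 = 6, 76 mod 5 = 1, 76 mod 3 = 1.

x ≡ 76 (mod 840).


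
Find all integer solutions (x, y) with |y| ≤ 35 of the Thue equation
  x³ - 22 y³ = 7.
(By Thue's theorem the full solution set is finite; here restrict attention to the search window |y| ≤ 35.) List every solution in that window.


The equation is x³ - 22y³ = 7. For fixed y, x³ = 22·y³ + 7, so a solution requires the RHS to be a perfect cube.
Strategy: iterate y from -35 to 35, compute RHS = 22·y³ + 7, and check whether it is a (positive or negative) perfect cube.
Check small values of y:
  y = 0: RHS = 7 is not a perfect cube.
  y = 1: RHS = 29 is not a perfect cube.
  y = -1: RHS = -15 is not a perfect cube.
  y = 2: RHS = 183 is not a perfect cube.
  y = -2: RHS = -169 is not a perfect cube.
  y = 3: RHS = 601 is not a perfect cube.
  y = -3: RHS = -587 is not a perfect cube.
Continuing the search up to |y| = 35 finds no solutions either.
No (x, y) in the scanned range satisfies the equation.

No integer solutions with |y| ≤ 35.


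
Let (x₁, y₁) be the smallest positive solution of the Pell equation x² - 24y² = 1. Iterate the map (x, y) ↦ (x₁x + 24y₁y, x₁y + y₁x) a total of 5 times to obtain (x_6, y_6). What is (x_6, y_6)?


Step 1: Find the fundamental solution (x₁, y₁) of x² - 24y² = 1.
  Expand √24 as a continued fraction. a₀ = ⌊√24⌋ = 4; iterate m_{k+1} = d_k·a_k − m_k, d_{k+1} = (24 − m_{k+1}²)/d_k, a_{k+1} = ⌊(a₀ + m_{k+1})/d_{k+1}⌋ (starting m₀ = 0, d₀ = 1), with convergents p_k = a_k·p_{k-1} + p_{k-2}, q_k = a_k·q_{k-1} + q_{k-2} (p₋₁ = 1, q₋₁ = 0):
  k = 0: a₀ = 4; p₀/q₀ = 4/1; p₀² − 24·q₀² = 16 − 24 = -8.
  k = 1: m = 4, d = 8, a = ⌊(4 + 4)/8⌋ = 1; p/q = (1·4 + 1)/(1·1 + 0) = 5/1; p² − 24·q² = 25 − 24 = 1.
  The first convergent with p² − 24·q² = 1 gives the fundamental solution (x₁, y₁) = (5, 1).
Step 2: Apply the recurrence (x_{n+1}, y_{n+1}) = (x₁x_n + 24y₁y_n, x₁y_n + y₁x_n) repeatedly.
  From (x_1, y_1) = (5, 1): x_2 = 5·5 + 24·1·1 = 49; y_2 = 5·1 + 1·5 = 10.
  From (x_2, y_2) = (49, 10): x_3 = 5·49 + 24·1·10 = 485; y_3 = 5·10 + 1·49 = 99.
  From (x_3, y_3) = (485, 99): x_4 = 5·485 + 24·1·99 = 4801; y_4 = 5·99 + 1·485 = 980.
  From (x_4, y_4) = (4801, 980): x_5 = 5·4801 + 24·1·980 = 47525; y_5 = 5·980 + 1·4801 = 9701.
  From (x_5, y_5) = (47525, 9701): x_6 = 5·47525 + 24·1·9701 = 470449; y_6 = 5·9701 + 1·47525 = 96030.
Step 3: Verify x_6² - 24·y_6² = 221322261601 - 221322261600 = 1 (should be 1). ✓

(x_1, y_1) = (5, 1); (x_6, y_6) = (470449, 96030).


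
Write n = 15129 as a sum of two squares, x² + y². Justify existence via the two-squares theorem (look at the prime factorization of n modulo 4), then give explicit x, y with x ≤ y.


Step 1: Factor n = 15129 = 3^2 · 41^2.
Step 2: Check the mod-4 condition on each prime factor: 3 ≡ 3 (mod 4), exponent 2 (must be even); 41 ≡ 1 (mod 4), exponent 2.
All primes ≡ 3 (mod 4) appear to even exponent (or don't appear), so by the two-squares theorem n IS expressible as a sum of two squares.
Step 3: Build a representation. Group n = k² · m with k = 3 and m = 41 · 41 = 1681 (a product of primes ≡ 1 (mod 4)); a representation of m scales to one of n via (k·x)² + (k·y)² = k²(x² + y²). Each prime p ≡ 1 (mod 4) is itself a sum of two squares; find a² by testing p − a² for a perfect square:
  41: 41 − 1² = 40, 41 − 2² = 37, 41 − 3² = 32, 41 − 4² = 25 = 5² ⇒ 41 = 4² + 5².
  Combine using the Brahmagupta–Fibonacci identity (a² + b²)(c² + d²) = (ac − bd)² + (ad + bc)² = (ac + bd)² + (ad − bc)²:
  41 · 41 = 1681: from (4² + 5²)(4² + 5²), take (4·4 − 5·5, 4·5 + 5·4) = (16 − 25, 20 + 20) = (-9, 40); dropping signs (only squares matter) gives (9, 40); check 9² + 40² = 81 + 1600 = 1681 ✓.
  Scale by k = 3: (3·9, 3·40) = (27, 120).
Step 4: Order so x ≤ y and verify: 27² + 120² = 729 + 14400 = 15129 = n. ✓

n = 15129 = 27² + 120² (one valid representation with x ≤ y).


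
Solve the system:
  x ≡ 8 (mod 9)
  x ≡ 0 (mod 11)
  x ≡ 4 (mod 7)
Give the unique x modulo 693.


Moduli 9, 11, 7 are pairwise coprime; by CRT there is a unique solution modulo M = 9 · 11 · 7 = 693.
Solve pairwise, accumulating the modulus:
  Start with x ≡ 8 (mod 9).
  Combine with x ≡ 0 (mod 11): since gcd(9, 11) = 1, we get a unique residue mod 99.
    Write x = 8 + 9·t and substitute into x ≡ 0 (mod 11): 9·t ≡ 0 − 8 = -8 (mod 11).
    Reduce coefficients mod 11: 9·t ≡ 3 (mod 11).
    The inverse of 9 mod 11 is 5 (since 9·5 = 45 = 4·11 + 1), so t ≡ 5·3 = 15 ≡ 4 (mod 11).
    Then x = 8 + 9·4 = 44, valid modulo lcm(9, 11) = 99: x ≡ 44 (mod 99).
  Combine with x ≡ 4 (mod 7): since gcd(99, 7) = 1, we get a unique residue mod 693.
    Write x = 44 + 99·t and substitute into x ≡ 4 (mod 7): 99·t ≡ 4 − 44 = -40 (mod 7).
    Reduce coefficients mod 7: 1·t ≡ 2 (mod 7).
    So t ≡ 2 (mod 7).
    Then x = 44 + 99·2 = 242, valid modulo lcm(99, 7) = 693: x ≡ 242 (mod 693).
Verify: 242 mod 9 = 8 ✓, 242 mod 11 = 0 ✓, 242 mod 7 = 4 ✓.

x ≡ 242 (mod 693).


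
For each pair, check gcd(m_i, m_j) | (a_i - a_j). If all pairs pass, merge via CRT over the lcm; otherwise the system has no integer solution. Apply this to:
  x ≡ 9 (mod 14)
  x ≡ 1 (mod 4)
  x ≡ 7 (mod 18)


Moduli 14, 4, 18 are not pairwise coprime, so CRT works modulo lcm(m_i) when all pairwise compatibility conditions hold.
Pairwise compatibility: gcd(m_i, m_j) must divide a_i - a_j for every pair.
Merge one congruence at a time:
  Start: x ≡ 9 (mod 14).
  Combine with x ≡ 1 (mod 4): gcd(14, 4) = 2; 1 - 9 = -8, which IS divisible by 2, so compatible.
    Write x = 9 + 14·t and substitute into x ≡ 1 (mod 4): 14·t ≡ 1 − 9 = -8 (mod 4).
    Divide the congruence (and modulus) by g = 2: 7·t ≡ -4 (mod 2).
    Reduce coefficients mod 2: 1·t ≡ 0 (mod 2).
    So t ≡ 0 (mod 2).
    Then x = 9 + 14·0 = 9, valid modulo lcm(14, 4) = 28: x ≡ 9 (mod 28).
  Combine with x ≡ 7 (mod 18): gcd(28, 18) = 2; 7 - 9 = -2, which IS divisible by 2, so compatible.
    Write x = 9 + 28·t and substitute into x ≡ 7 (mod 18): 28·t ≡ 7 − 9 = -2 (mod 18).
    Divide the congruence (and modulus) by g = 2: 14·t ≡ -1 (mod 9).
    Reduce coefficients mod 9: 5·t ≡ 8 (mod 9).
    The inverse of 5 mod 9 is 2 (since 5·2 = 10 = 1·9 + 1), so t ≡ 2·8 = 16 ≡ 7 (mod 9).
    Then x = 9 + 28·7 = 205, valid modulo lcm(28, 18) = 252: x ≡ 205 (mod 252).
Verify: 205 mod 14 = 9, 205 mod 4 = 1, 205 mod 18 = 7.

x ≡ 205 (mod 252).


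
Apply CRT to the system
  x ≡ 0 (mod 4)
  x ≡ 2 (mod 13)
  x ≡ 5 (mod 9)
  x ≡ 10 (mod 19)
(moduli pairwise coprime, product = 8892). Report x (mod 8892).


Product of moduli M = 4 · 13 · 9 · 19 = 8892.
Merge one congruence at a time:
  Start: x ≡ 0 (mod 4).
  Combine with x ≡ 2 (mod 13); new modulus lcm = 52.
    Write x = 0 + 4·t and substitute into x ≡ 2 (mod 13): 4·t ≡ 2 − 0 = 2 (mod 13).
    The inverse of 4 mod 13 is 10 (since 4·10 = 40 = 3·13 + 1), so t ≡ 10·2 = 20 ≡ 7 (mod 13).
    Then x = 0 + 4·7 = 28, valid modulo lcm(4, 13) = 52: x ≡ 28 (mod 52).
  Combine with x ≡ 5 (mod 9); new modulus lcm = 468.
    Write x = 28 + 52·t and substitute into x ≡ 5 (mod 9): 52·t ≡ 5 − 28 = -23 (mod 9).
    Reduce coefficients mod 9: 7·t ≡ 4 (mod 9).
    The inverse of 7 mod 9 is 4 (since 7·4 = 28 = 3·9 + 1), so t ≡ 4·4 = 16 ≡ 7 (mod 9).
    Then x = 28 + 52·7 = 392, valid modulo lcm(52, 9) = 468: x ≡ 392 (mod 468).
  Combine with x ≡ 10 (mod 19); new modulus lcm = 8892.
    Write x = 392 + 468·t and substitute into x ≡ 10 (mod 19): 468·t ≡ 10 − 392 = -382 (mod 19).
    Reduce coefficients mod 19: 12·t ≡ 17 (mod 19).
    The inverse of 12 mod 19 is 8 (since 12·8 = 96 = 5·19 + 1), so t ≡ 8·17 = 136 ≡ 3 (mod 19).
    Then x = 392 + 468·3 = 1796, valid modulo lcm(468, 19) = 8892: x ≡ 1796 (mod 8892).
Verify against each original: 1796 mod 4 = 0, 1796 mod 13 = 2, 1796 mod 9 = 5, 1796 mod 19 = 10.

x ≡ 1796 (mod 8892).


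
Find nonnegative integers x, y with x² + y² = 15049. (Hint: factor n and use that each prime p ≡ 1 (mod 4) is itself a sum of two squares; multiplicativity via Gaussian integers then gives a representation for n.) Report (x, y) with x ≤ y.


Step 1: Factor n = 15049 = 101 · 149.
Step 2: Check the mod-4 condition on each prime factor: 101 ≡ 1 (mod 4), exponent 1; 149 ≡ 1 (mod 4), exponent 1.
All primes ≡ 3 (mod 4) appear to even exponent (or don't appear), so by the two-squares theorem n IS expressible as a sum of two squares.
Step 3: Build a representation. Here n = 101 · 149 is a product of primes ≡ 1 (mod 4). Each prime p ≡ 1 (mod 4) is itself a sum of two squares; find a² by testing p − a² for a perfect square:
  101: 101 − 1² = 100 = 10² ⇒ 101 = 1² + 10².
  149: 149 − 1² = 148, 149 − 2² = 145, 149 − 3² = 140, 149 − 4² = 133, 149 − 5² = 124, 149 − 6² = 113, 149 − 7² = 100 = 10² ⇒ 149 = 7² + 10².
  Combine using the Brahmagupta–Fibonacci identity (a² + b²)(c² + d²) = (ac − bd)² + (ad + bc)² = (ac + bd)² + (ad − bc)²:
  101 · 149 = 15049: from (1² + 10²)(7² + 10²), take (1·7 − 10·10, 1·10 + 10·7) = (7 − 100, 10 + 70) = (-93, 80); dropping signs (only squares matter) gives (93, 80); check 93² + 80² = 8649 + 6400 = 15049 ✓.
Step 4: Order so x ≤ y and verify: 80² + 93² = 6400 + 8649 = 15049 = n. ✓

n = 15049 = 80² + 93² (one valid representation with x ≤ y).


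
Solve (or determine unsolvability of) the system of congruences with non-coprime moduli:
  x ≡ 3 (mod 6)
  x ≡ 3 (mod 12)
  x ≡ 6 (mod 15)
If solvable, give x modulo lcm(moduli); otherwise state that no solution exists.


Moduli 6, 12, 15 are not pairwise coprime, so CRT works modulo lcm(m_i) when all pairwise compatibility conditions hold.
Pairwise compatibility: gcd(m_i, m_j) must divide a_i - a_j for every pair.
Merge one congruence at a time:
  Start: x ≡ 3 (mod 6).
  Combine with x ≡ 3 (mod 12): gcd(6, 12) = 6; 3 - 3 = 0, which IS divisible by 6, so compatible.
    Write x = 3 + 6·t and substitute into x ≡ 3 (mod 12): 6·t ≡ 3 − 3 = 0 (mod 12).
    Divide the congruence (and modulus) by g = 6: 1·t ≡ 0 (mod 2).
    So t ≡ 0 (mod 2).
    Then x = 3 + 6·0 = 3, valid modulo lcm(6, 12) = 12: x ≡ 3 (mod 12).
  Combine with x ≡ 6 (mod 15): gcd(12, 15) = 3; 6 - 3 = 3, which IS divisible by 3, so compatible.
    Write x = 3 + 12·t and substitute into x ≡ 6 (mod 15): 12·t ≡ 6 − 3 = 3 (mod 15).
    Divide the congruence (and modulus) by g = 3: 4·t ≡ 1 (mod 5).
    The inverse of 4 mod 5 is 4 (since 4·4 = 16 = 3·5 + 1), so t ≡ 4·1 = 4 ≡ 4 (mod 5).
    Then x = 3 + 12·4 = 51, valid modulo lcm(12, 15) = 60: x ≡ 51 (mod 60).
Verify: 51 mod 6 = 3, 51 mod 12 = 3, 51 mod 15 = 6.

x ≡ 51 (mod 60).


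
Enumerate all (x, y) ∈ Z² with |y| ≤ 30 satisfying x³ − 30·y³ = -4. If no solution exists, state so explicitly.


The equation is x³ - 30y³ = -4. For fixed y, x³ = 30·y³ − 4, so a solution requires the RHS to be a perfect cube.
Strategy: iterate y from -30 to 30, compute RHS = 30·y³ − 4, and check whether it is a (positive or negative) perfect cube.
Check small values of y:
  y = 0: RHS = -4 is not a perfect cube.
  y = 1: RHS = 26 is not a perfect cube.
  y = -1: RHS = -34 is not a perfect cube.
  y = 2: RHS = 236 is not a perfect cube.
  y = -2: RHS = -244 is not a perfect cube.
  y = 3: RHS = 806 is not a perfect cube.
  y = -3: RHS = -814 is not a perfect cube.
Continuing the search up to |y| = 30 finds no solutions either.
No (x, y) in the scanned range satisfies the equation.

No integer solutions with |y| ≤ 30.


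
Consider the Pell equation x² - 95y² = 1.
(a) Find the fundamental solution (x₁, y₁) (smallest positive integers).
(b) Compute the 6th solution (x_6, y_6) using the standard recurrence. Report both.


Step 1: Find the fundamental solution (x₁, y₁) of x² - 95y² = 1.
  Expand √95 as a continued fraction. a₀ = ⌊√95⌋ = 9; iterate m_{k+1} = d_k·a_k − m_k, d_{k+1} = (95 − m_{k+1}²)/d_k, a_{k+1} = ⌊(a₀ + m_{k+1})/d_{k+1}⌋ (starting m₀ = 0, d₀ = 1), with convergents p_k = a_k·p_{k-1} + p_{k-2}, q_k = a_k·q_{k-1} + q_{k-2} (p₋₁ = 1, q₋₁ = 0):
  k = 0: a₀ = 9; p₀/q₀ = 9/1; p₀² − 95·q₀² = 81 − 95 = -14.
  k = 1: m = 9, d = 14, a = ⌊(9 + 9)/14⌋ = 1; p/q = (1·9 + 1)/(1·1 + 0) = 10/1; p² − 95·q² = 100 − 95 = 5.
  k = 2: m = 5, d = 5, a = ⌊(9 + 5)/5⌋ = 2; p/q = (2·10 + 9)/(2·1 + 1) = 29/3; p² − 95·q² = 841 − 855 = -14.
  k = 3: m = 5, d = 14, a = ⌊(9 + 5)/14⌋ = 1; p/q = (1·29 + 10)/(1·3 + 1) = 39/4; p² − 95·q² = 1521 − 1520 = 1.
  The first convergent with p² − 95·q² = 1 gives the fundamental solution (x₁, y₁) = (39, 4).
Step 2: Apply the recurrence (x_{n+1}, y_{n+1}) = (x₁x_n + 95y₁y_n, x₁y_n + y₁x_n) repeatedly.
  From (x_1, y_1) = (39, 4): x_2 = 39·39 + 95·4·4 = 3041; y_2 = 39·4 + 4·39 = 312.
  From (x_2, y_2) = (3041, 312): x_3 = 39·3041 + 95·4·312 = 237159; y_3 = 39·312 + 4·3041 = 24332.
  From (x_3, y_3) = (237159, 24332): x_4 = 39·237159 + 95·4·24332 = 18495361; y_4 = 39·24332 + 4·237159 = 1897584.
  From (x_4, y_4) = (18495361, 1897584): x_5 = 39·18495361 + 95·4·1897584 = 1442400999; y_5 = 39·1897584 + 4·18495361 = 147987220.
  From (x_5, y_5) = (1442400999, 147987220): x_6 = 39·1442400999 + 95·4·147987220 = 112488782561; y_6 = 39·147987220 + 4·1442400999 = 11541105576.
Step 3: Verify x_6² - 95·y_6² = 12653726202055937718721 - 12653726202055937718720 = 1 (should be 1). ✓

(x_1, y_1) = (39, 4); (x_6, y_6) = (112488782561, 11541105576).
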